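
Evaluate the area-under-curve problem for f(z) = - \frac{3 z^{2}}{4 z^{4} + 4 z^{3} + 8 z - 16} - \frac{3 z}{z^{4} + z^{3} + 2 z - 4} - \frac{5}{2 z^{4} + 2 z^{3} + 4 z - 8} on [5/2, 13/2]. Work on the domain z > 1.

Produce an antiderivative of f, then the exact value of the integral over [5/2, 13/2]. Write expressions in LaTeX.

The denominator factors as 4 \left(z - 1\right) \left(z + 2\right) \left(z^{2} + 2\right); partial fractions split f into directly integrable pieces: \frac{13 z - 2}{18 \left(z^{2} + 2\right)} - \frac{1}{36 \left(z + 2\right)} - \frac{25}{36 \left(z - 1\right)}.
F(z) = - \frac{25 \log{\left(z - 1 \right)}}{36} - \frac{\log{\left(z + 2 \right)}}{36} + \frac{13 \log{\left(z^{2} + 2 \right)}}{36} - \frac{\sqrt{2} \operatorname{atan}{\left(\frac{\sqrt{2} z}{2} \right)}}{18} is an antiderivative of f.
Check: d/dz[- \frac{25 \log{\left(z - 1 \right)}}{36} - \frac{\log{\left(z + 2 \right)}}{36} + \frac{13 \log{\left(z^{2} + 2 \right)}}{36} - \frac{\sqrt{2} \operatorname{atan}{\left(\frac{\sqrt{2} z}{2} \right)}}{18}] = \frac{- 3 z^{2} - 12 z - 10}{4 z^{4} + 4 z^{3} + 8 z - 16}, which equals f(z).
F(13/2) = - \frac{25 \log{\left(\frac{11}{2} \right)}}{36} - \frac{\sqrt{2} \operatorname{atan}{\left(\frac{13 \sqrt{2}}{4} \right)}}{18} - \frac{\log{\left(\frac{17}{2} \right)}}{36} + \frac{13 \log{\left(\frac{177}{4} \right)}}{36}; F(5/2) = - \frac{25 \log{\left(\frac{3}{2} \right)}}{36} - \frac{\sqrt{2} \operatorname{atan}{\left(\frac{5 \sqrt{2}}{4} \right)}}{18} - \frac{\log{\left(\frac{9}{2} \right)}}{36} + \frac{13 \log{\left(\frac{33}{4} \right)}}{36}.
Integral = F(13/2) - F(5/2) = - \frac{25 \log{\left(\frac{11}{2} \right)}}{36} - \frac{13 \log{\left(\frac{33}{4} \right)}}{36} - \frac{\sqrt{2} \operatorname{atan}{\left(\frac{13 \sqrt{2}}{4} \right)}}{18} - \frac{\log{\left(\frac{17}{2} \right)}}{36} + \frac{\log{\left(\frac{9}{2} \right)}}{36} + \frac{\sqrt{2} \operatorname{atan}{\left(\frac{5 \sqrt{2}}{4} \right)}}{18} + \frac{25 \log{\left(\frac{3}{2} \right)}}{36} + \frac{13 \log{\left(\frac{177}{4} \right)}}{36}.

Antiderivative: F(z) = - \frac{25 \log{\left(z - 1 \right)}}{36} - \frac{\log{\left(z + 2 \right)}}{36} + \frac{13 \log{\left(z^{2} + 2 \right)}}{36} - \frac{\sqrt{2} \operatorname{atan}{\left(\frac{\sqrt{2} z}{2} \right)}}{18}; value = - \frac{25 \log{\left(\frac{11}{2} \right)}}{36} - \frac{13 \log{\left(\frac{33}{4} \right)}}{36} - \frac{\sqrt{2} \operatorname{atan}{\left(\frac{13 \sqrt{2}}{4} \right)}}{18} - \frac{\log{\left(\frac{17}{2} \right)}}{36} + \frac{\log{\left(\frac{9}{2} \right)}}{36} + \frac{\sqrt{2} \operatorname{atan}{\left(\frac{5 \sqrt{2}}{4} \right)}}{18} + \frac{25 \log{\left(\frac{3}{2} \right)}}{36} + \frac{13 \log{\left(\frac{177}{4} \right)}}{36}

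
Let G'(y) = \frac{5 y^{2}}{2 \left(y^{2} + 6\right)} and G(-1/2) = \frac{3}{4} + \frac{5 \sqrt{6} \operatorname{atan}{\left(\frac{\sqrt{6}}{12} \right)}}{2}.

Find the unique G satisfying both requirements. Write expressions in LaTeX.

Since d/dy undoes antidifferentiation here, G(y) must give back the stated G'(y).
A general antiderivative is \frac{5 y}{2} - \frac{5 \sqrt{6} \operatorname{atan}{\left(\frac{\sqrt{6} y}{6} \right)}}{2} + C.
The condition gives C = \frac{3}{4} + \frac{5 \sqrt{6} \operatorname{atan}{\left(\frac{\sqrt{6}}{12} \right)}}{2} - (- \frac{5}{4} + \frac{5 \sqrt{6} \operatorname{atan}{\left(\frac{\sqrt{6}}{12} \right)}}{2}) = 2.
So G(y) = \frac{5 y}{2} - \frac{5 \sqrt{6} \operatorname{atan}{\left(\frac{\sqrt{6} y}{6} \right)}}{2} + 2.
Check: d/dy[\frac{5 y}{2} - \frac{5 \sqrt{6} \operatorname{atan}{\left(\frac{\sqrt{6} y}{6} \right)}}{2} + 2] = \frac{5 y^{2}}{2 y^{2} + 12}, which equals G'(y).

G(y) = \frac{5 y}{2} - \frac{5 \sqrt{6} \operatorname{atan}{\left(\frac{\sqrt{6} y}{6} \right)}}{2} + 2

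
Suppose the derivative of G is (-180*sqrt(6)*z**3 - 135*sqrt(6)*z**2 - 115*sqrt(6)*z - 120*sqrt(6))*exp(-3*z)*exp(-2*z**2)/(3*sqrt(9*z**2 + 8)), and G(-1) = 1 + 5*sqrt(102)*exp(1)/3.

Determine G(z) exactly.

G'(z) has the shape u'v + uv' for u = 10*sqrt(3*z**2/2 + 4/3) and v = exp(-2*z**2 - 3*z) — it is the derivative of the product u*v.
A general antiderivative is 10*sqrt(3*z**2/2 + 4/3)*exp(-2*z**2 - 3*z) + C.
The condition gives C = 1 + 5*sqrt(102)*exp(1)/3 - (5*sqrt(102)*exp(1)/3) = 1.
So G(z) = (5*sqrt(6)*sqrt(9*z**2 + 8) + 3*exp(3*z)*exp(2*z**2))*exp(-3*z)*exp(-2*z**2)/3.
Check: d/dz[(5*sqrt(6)*sqrt(9*z**2 + 8) + 3*exp(3*z)*exp(2*z**2))*exp(-3*z)*exp(-2*z**2)/3] = (-180*sqrt(6)*z**3 - 135*sqrt(6)*z**2 - 115*sqrt(6)*z - 120*sqrt(6))*exp(-3*z)*exp(-2*z**2)/(3*sqrt(9*z**2 + 8)) = G'(z).

G(z) = (5*sqrt(6)*sqrt(9*z**2 + 8) + 3*exp(3*z)*exp(2*z**2))*exp(-3*z)*exp(-2*z**2)/3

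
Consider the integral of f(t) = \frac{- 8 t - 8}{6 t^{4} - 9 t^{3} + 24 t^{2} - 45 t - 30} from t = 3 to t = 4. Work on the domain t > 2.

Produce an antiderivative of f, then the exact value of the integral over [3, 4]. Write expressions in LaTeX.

Antiderivative: F(t) = - \frac{8 \log{\left(t - 2 \right)}}{45} + \frac{16 \log{\left(t + \frac{1}{2} \right)}}{315} + \frac{4 \log{\left(t^{2} + 5 \right)}}{63} + \frac{8 \sqrt{5} \operatorname{atan}{\left(\frac{\sqrt{5} t}{5} \right)}}{105}; value = - \frac{4 \log{\left(14 \right)}}{63} - \frac{8 \sqrt{5} \operatorname{atan}{\left(\frac{3 \sqrt{5}}{5} \right)}}{105} - \frac{8 \log{\left(2 \right)}}{45} - \frac{16 \log{\left(\frac{7}{2} \right)}}{315} + \frac{16 \log{\left(\frac{9}{2} \right)}}{315} + \frac{8 \sqrt{5} \operatorname{atan}{\left(\frac{4 \sqrt{5}}{5} \right)}}{105} + \frac{4 \log{\left(21 \right)}}{63}

Factor the denominator (3 \left(t - 2\right) \left(2 t + 1\right) \left(t^{2} + 5\right)) and decompose: f = \frac{8 \left(t + 3\right)}{63 \left(t^{2} + 5\right)} + \frac{32}{315 \left(2 t + 1\right)} - \frac{8}{45 \left(t - 2\right)}; each piece integrates to a log, atan, or power term.
F(t) = - \frac{8 \log{\left(t - 2 \right)}}{45} + \frac{16 \log{\left(t + \frac{1}{2} \right)}}{315} + \frac{4 \log{\left(t^{2} + 5 \right)}}{63} + \frac{8 \sqrt{5} \operatorname{atan}{\left(\frac{\sqrt{5} t}{5} \right)}}{105} is an antiderivative of f.
Check: d/dt[- \frac{8 \log{\left(t - 2 \right)}}{45} + \frac{16 \log{\left(t + \frac{1}{2} \right)}}{315} + \frac{4 \log{\left(t^{2} + 5 \right)}}{63} + \frac{8 \sqrt{5} \operatorname{atan}{\left(\frac{\sqrt{5} t}{5} \right)}}{105}] = \frac{- 8 t - 8}{6 t^{4} - 9 t^{3} + 24 t^{2} - 45 t - 30} = f(t).
F(4) = - \frac{8 \log{\left(2 \right)}}{45} + \frac{16 \log{\left(\frac{9}{2} \right)}}{315} + \frac{8 \sqrt{5} \operatorname{atan}{\left(\frac{4 \sqrt{5}}{5} \right)}}{105} + \frac{4 \log{\left(21 \right)}}{63}; F(3) = \frac{16 \log{\left(\frac{7}{2} \right)}}{315} + \frac{8 \sqrt{5} \operatorname{atan}{\left(\frac{3 \sqrt{5}}{5} \right)}}{105} + \frac{4 \log{\left(14 \right)}}{63}.
Integral = F(4) - F(3) = - \frac{4 \log{\left(14 \right)}}{63} - \frac{8 \sqrt{5} \operatorname{atan}{\left(\frac{3 \sqrt{5}}{5} \right)}}{105} - \frac{8 \log{\left(2 \right)}}{45} - \frac{16 \log{\left(\frac{7}{2} \right)}}{315} + \frac{16 \log{\left(\frac{9}{2} \right)}}{315} + \frac{8 \sqrt{5} \operatorname{atan}{\left(\frac{4 \sqrt{5}}{5} \right)}}{105} + \frac{4 \log{\left(21 \right)}}{63}.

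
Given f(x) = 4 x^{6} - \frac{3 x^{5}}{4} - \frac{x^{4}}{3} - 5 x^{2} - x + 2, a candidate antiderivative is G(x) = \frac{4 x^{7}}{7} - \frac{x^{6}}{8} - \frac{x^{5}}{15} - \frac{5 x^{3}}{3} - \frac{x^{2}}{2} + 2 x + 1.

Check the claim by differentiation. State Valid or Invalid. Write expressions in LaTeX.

Valid. The derivative of G reproduces f.

d/dx[G] = 4 x^{6} - \frac{3 x^{5}}{4} - \frac{x^{4}}{3} - 5 x^{2} - x + 2
This equals f(x) exactly, so the claim holds.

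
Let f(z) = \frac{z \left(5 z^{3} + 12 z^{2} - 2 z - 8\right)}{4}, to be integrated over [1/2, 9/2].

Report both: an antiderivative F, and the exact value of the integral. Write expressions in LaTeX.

A candidate is checked by its d/dz: the result must match f(z).
F(z) = \frac{z^{5}}{4} + \frac{3 z^{4}}{4} - \frac{z^{3}}{6} - z^{2} is an antiderivative of f.
Check: d/dz[\frac{z^{5}}{4} + \frac{3 z^{4}}{4} - \frac{z^{3}}{6} - z^{2}] = \frac{5 z^{4}}{4} + 3 z^{3} - \frac{z^{2}}{2} - 2 z, which equals f(z).
F(9/2) = \frac{93879}{128}; F(1/2) = - \frac{83}{384}.
Integral = F(9/2) - F(1/2) = \frac{35215}{48}.

Antiderivative: F(z) = \frac{z^{5}}{4} + \frac{3 z^{4}}{4} - \frac{z^{3}}{6} - z^{2}; value = \frac{35215}{48}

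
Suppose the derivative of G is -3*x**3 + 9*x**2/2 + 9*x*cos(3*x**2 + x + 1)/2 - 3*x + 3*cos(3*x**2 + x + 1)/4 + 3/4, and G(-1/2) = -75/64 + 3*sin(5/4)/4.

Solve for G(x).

Integrate term by term and add the pieces.
A general antiderivative is -3*(-x**2 + x - 1/2)**2/4 + 3*sin(3*x**2 + x + 1)/4 + C.
The condition gives C = -75/64 + 3*sin(5/4)/4 - (-75/64 + 3*sin(5/4)/4) = 0.
So G(x) = -3*(-x**2 + x - 1/2)**2/4 + 3*sin(3*x**2 + x + 1)/4.
Check: d/dx[-3*(-x**2 + x - 1/2)**2/4 + 3*sin(3*x**2 + x + 1)/4] = -3*x**3 + 9*x**2/2 + 9*x*cos(3*x**2 + x + 1)/2 - 3*x + 3*cos(3*x**2 + x + 1)/4 + 3/4 = G'(x).

G(x) = -3*(-x**2 + x - 1/2)**2/4 + 3*sin(3*x**2 + x + 1)/4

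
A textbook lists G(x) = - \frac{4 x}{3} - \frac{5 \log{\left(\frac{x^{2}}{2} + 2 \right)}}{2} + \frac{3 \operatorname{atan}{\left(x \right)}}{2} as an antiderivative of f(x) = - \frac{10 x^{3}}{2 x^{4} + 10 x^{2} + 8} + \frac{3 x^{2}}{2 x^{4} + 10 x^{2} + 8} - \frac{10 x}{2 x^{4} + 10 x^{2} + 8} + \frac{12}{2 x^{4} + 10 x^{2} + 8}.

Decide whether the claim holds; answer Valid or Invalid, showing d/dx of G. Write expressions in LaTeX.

Invalid: d/dx[G] - f = - \frac{4}{3}, which is not 0.

d/dx[G] = \frac{- 8 x^{4} - 30 x^{3} - 31 x^{2} - 30 x + 4}{6 x^{4} + 30 x^{2} + 24}
d/dx[G] - f(x) = - \frac{4}{3} != 0.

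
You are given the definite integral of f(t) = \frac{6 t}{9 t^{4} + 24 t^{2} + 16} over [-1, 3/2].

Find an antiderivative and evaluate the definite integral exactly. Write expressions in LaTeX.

f matches the chain-rule pattern g'(h)*h' with inner function h(t) = \frac{3 t^{2}}{2} + 2; substituting u = h(t) collapses the integral.
F(t) = - \frac{1}{3 t^{2} + 4} is an antiderivative of f.
Check: d/dt[- \frac{1}{3 t^{2} + 4}] = \frac{6 t}{9 t^{4} + 24 t^{2} + 16} = f(t).
F(3/2) = - \frac{4}{43}; F(-1) = - \frac{1}{7}.
Integral = F(3/2) - F(-1) = \frac{15}{301}.

Antiderivative: F(t) = - \frac{1}{3 t^{2} + 4}; value = \frac{15}{301}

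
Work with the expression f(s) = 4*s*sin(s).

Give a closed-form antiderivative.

Recover f(s) by differentiating a candidate F(s); any mismatch rules it out.
Check: d/ds[-4*s*cos(s) + 4*sin(s)] = 4*s*sin(s) = f(s).

An antiderivative is F(s) = -4*s*cos(s) + 4*sin(s).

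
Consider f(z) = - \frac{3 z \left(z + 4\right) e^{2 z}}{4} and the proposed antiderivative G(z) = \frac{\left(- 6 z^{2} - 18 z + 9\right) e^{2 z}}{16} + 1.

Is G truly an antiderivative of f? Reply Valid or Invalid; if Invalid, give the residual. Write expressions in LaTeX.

d/dz[G] = - \frac{3 z^{2} e^{2 z}}{4} - 3 z e^{2 z}
This equals f(z) exactly, so the claim holds.

Valid. The derivative of G reproduces f.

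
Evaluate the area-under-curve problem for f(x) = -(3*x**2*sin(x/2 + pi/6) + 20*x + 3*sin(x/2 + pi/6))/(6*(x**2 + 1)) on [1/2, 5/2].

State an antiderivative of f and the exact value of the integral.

Antiderivative: F(x) = (-5*log(x**2 + 1) + 3*cos(x/2 + pi/6))/3; value = -5*log(29/4)/3 - cos(1/4 + pi/6) + cos(pi/6 + 5/4) + 5*log(5/4)/3

Whatever form F(x) takes, F'(x) = f(x) is non-negotiable.
F(x) = (-5*log(x**2 + 1) + 3*cos(x/2 + pi/6))/3 is an antiderivative of f.
Check: d/dx[(-5*log(x**2 + 1) + 3*cos(x/2 + pi/6))/3] = (-3*x**2*sin(x/2 + pi/6) - 20*x - 3*sin(x/2 + pi/6))/(6*x**2 + 6), which equals f(x).
F(5/2) = -5*log(29/4)/3 + cos(pi/6 + 5/4); F(1/2) = -5*log(5/4)/3 + cos(1/4 + pi/6).
Integral = F(5/2) - F(1/2) = -5*log(29/4)/3 - cos(1/4 + pi/6) + cos(pi/6 + 5/4) + 5*log(5/4)/3.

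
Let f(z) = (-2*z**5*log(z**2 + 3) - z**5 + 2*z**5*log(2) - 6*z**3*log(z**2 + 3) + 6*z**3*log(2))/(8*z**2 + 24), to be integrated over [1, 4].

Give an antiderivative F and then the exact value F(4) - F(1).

f has the shape u'v + uv' for u = -z**4/16 and v = log(z**2/2 + 3/2) — it is the derivative of the product u*v.
F(z) = -z**4*log(z**2/2 + 3/2)/16 is an antiderivative of f.
Check: d/dz[-z**4*log(z**2/2 + 3/2)/16] = (-2*z**5*log(z**2 + 3) - z**5 + 2*z**5*log(2) - 6*z**3*log(z**2 + 3) + 6*z**3*log(2))/(8*z**2 + 24) = f(z).
F(4) = -16*log(19/2); F(1) = -log(2)/16.
Integral = F(4) - F(1) = -16*log(19/2) + log(2)/16.

Antiderivative: F(z) = -z**4*log(z**2/2 + 3/2)/16; value = -16*log(19/2) + log(2)/16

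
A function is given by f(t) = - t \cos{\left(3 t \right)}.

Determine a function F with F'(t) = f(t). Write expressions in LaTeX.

An antiderivative is F(t) = \frac{- 3 t \sin{\left(3 t \right)} - \cos{\left(3 t \right)}}{9}.

Whatever form F(t) takes, F'(t) = f(t) is non-negotiable.
Check: d/dt[\frac{- 3 t \sin{\left(3 t \right)} - \cos{\left(3 t \right)}}{9}] = - t \cos{\left(3 t \right)} = f(t).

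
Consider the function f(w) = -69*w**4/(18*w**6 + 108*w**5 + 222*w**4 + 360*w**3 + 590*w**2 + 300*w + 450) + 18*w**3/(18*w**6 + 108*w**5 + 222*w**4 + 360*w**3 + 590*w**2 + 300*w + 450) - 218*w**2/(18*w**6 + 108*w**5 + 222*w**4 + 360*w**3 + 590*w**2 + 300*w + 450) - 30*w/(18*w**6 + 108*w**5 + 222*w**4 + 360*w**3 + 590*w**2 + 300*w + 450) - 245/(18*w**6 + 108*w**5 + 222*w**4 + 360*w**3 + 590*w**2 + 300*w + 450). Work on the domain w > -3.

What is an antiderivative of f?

The integrand splits into summands that can be handled one at a time.
Check: d/dw[-w/(2*(3*w**2 + 5)) + 4/(w + 3)] = (-69*w**4 + 18*w**3 - 218*w**2 - 30*w - 245)/(18*w**6 + 108*w**5 + 222*w**4 + 360*w**3 + 590*w**2 + 300*w + 450), which equals f(w).

An antiderivative is F(w) = -w/(2*(3*w**2 + 5)) + 4/(w + 3).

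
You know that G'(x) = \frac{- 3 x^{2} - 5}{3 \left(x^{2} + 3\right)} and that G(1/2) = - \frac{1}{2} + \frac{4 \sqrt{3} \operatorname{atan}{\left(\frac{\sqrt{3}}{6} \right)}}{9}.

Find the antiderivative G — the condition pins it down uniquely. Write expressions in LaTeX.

G(x) = - \frac{9 x - 4 \sqrt{3} \operatorname{atan}{\left(\frac{\sqrt{3} x}{3} \right)}}{9}

Any candidate G(x) must reproduce the stated G'(x) exactly.
A general antiderivative is - x + \frac{4 \sqrt{3} \operatorname{atan}{\left(\frac{\sqrt{3} x}{3} \right)}}{9} + C.
The condition gives C = - \frac{1}{2} + \frac{4 \sqrt{3} \operatorname{atan}{\left(\frac{\sqrt{3}}{6} \right)}}{9} - (- \frac{1}{2} + \frac{4 \sqrt{3} \operatorname{atan}{\left(\frac{\sqrt{3}}{6} \right)}}{9}) = 0.
So G(x) = - \frac{9 x - 4 \sqrt{3} \operatorname{atan}{\left(\frac{\sqrt{3} x}{3} \right)}}{9}.
Check: d/dx[- \frac{9 x - 4 \sqrt{3} \operatorname{atan}{\left(\frac{\sqrt{3} x}{3} \right)}}{9}] = \frac{- 3 x^{2} - 5}{3 x^{2} + 9}, which equals G'(x).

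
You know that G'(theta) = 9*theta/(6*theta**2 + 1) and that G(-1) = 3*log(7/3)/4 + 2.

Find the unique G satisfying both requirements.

G(theta) = 3*log(2*theta**2 + 1/3)/4 + 2

G'(theta) matches the chain-rule pattern g'(h)*h' with inner function h(theta) = 2*theta**2 + 1/3; substituting u = h(theta) collapses the integral.
A general antiderivative is 3*log(2*theta**2 + 1/3)/4 + C.
The condition gives C = 3*log(7/3)/4 + 2 - (3*log(7/3)/4) = 2.
So G(theta) = 3*log(2*theta**2 + 1/3)/4 + 2.
Check: d/dtheta[3*log(2*theta**2 + 1/3)/4 + 2] = 9*theta/(6*theta**2 + 1) = G'(theta).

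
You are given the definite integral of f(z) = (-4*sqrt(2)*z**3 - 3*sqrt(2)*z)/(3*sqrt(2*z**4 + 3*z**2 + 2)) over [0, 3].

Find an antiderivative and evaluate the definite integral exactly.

Antiderivative: F(z) = -sqrt(2)*sqrt(2*z**4 + 3*z**2 + 2)/3; value = 2/3 - sqrt(382)/3

The substitution u = z**4 + 3*z**2/2 + 1 works: f is exactly (dF/du)*(du/dz) for that inner function.
F(z) = -sqrt(2)*sqrt(2*z**4 + 3*z**2 + 2)/3 is an antiderivative of f.
Check: d/dz[-sqrt(2)*sqrt(2*z**4 + 3*z**2 + 2)/3] = (-4*sqrt(2)*z**3 - 3*sqrt(2)*z)/(3*sqrt(2*z**4 + 3*z**2 + 2)) = f(z).
F(3) = -sqrt(382)/3; F(0) = -2/3.
Integral = F(3) - F(0) = 2/3 - sqrt(382)/3.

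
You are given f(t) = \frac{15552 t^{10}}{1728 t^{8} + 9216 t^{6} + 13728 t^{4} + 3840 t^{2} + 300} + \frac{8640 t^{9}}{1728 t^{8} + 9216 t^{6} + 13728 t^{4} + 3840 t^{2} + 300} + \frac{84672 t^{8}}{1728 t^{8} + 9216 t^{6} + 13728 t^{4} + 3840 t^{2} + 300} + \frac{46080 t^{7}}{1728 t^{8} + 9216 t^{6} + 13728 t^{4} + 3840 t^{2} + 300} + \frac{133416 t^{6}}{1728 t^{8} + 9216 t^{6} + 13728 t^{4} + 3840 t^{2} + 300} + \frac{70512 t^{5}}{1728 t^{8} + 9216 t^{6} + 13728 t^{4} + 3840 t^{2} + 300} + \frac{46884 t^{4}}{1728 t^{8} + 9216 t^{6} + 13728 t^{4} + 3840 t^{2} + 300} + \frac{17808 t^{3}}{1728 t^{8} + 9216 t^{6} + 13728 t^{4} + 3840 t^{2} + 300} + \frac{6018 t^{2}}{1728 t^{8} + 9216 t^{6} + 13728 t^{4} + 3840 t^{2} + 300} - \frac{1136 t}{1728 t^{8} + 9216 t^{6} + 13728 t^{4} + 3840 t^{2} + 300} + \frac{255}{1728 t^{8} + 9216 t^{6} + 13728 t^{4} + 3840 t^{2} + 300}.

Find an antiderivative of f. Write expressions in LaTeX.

An antiderivative is F(t) = 3 t^{3} + \frac{5 t^{2}}{2} + t + \frac{- \frac{3 t}{4} - \frac{4}{3}}{2 t^{2} + 5} + \frac{1}{2 \left(4 t^{2} + \frac{2}{3}\right)}.

Integrate term by term and add the pieces.
Check: d/dt[3 t^{3} + \frac{5 t^{2}}{2} + t + \frac{- \frac{3 t}{4} - \frac{4}{3}}{2 t^{2} + 5} + \frac{1}{2 \left(4 t^{2} + \frac{2}{3}\right)}] = \frac{15552 t^{10} + 8640 t^{9} + 84672 t^{8} + 46080 t^{7} + 133416 t^{6} + 70512 t^{5} + 46884 t^{4} + 17808 t^{3} + 6018 t^{2} - 1136 t + 255}{1728 t^{8} + 9216 t^{6} + 13728 t^{4} + 3840 t^{2} + 300}, which equals f(t).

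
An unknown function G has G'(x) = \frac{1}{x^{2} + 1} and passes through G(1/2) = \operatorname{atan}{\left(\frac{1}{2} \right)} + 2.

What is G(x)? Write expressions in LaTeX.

G(x) = \operatorname{atan}{\left(x \right)} + 2

Whatever form G(x) takes, its d/dx must return the stated G'(x).
A general antiderivative is \operatorname{atan}{\left(x \right)} + C.
The condition gives C = \operatorname{atan}{\left(\frac{1}{2} \right)} + 2 - (\operatorname{atan}{\left(\frac{1}{2} \right)}) = 2.
So G(x) = \operatorname{atan}{\left(x \right)} + 2.
Check: d/dx[\operatorname{atan}{\left(x \right)} + 2] = \frac{1}{x^{2} + 1} = G'(x).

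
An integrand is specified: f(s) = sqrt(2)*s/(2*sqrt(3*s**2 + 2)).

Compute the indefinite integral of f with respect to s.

F(s) = sqrt(2)*sqrt(3*s**2 + 2)/6 + C

f matches the chain-rule pattern g'(h)*h' with inner function h(s) = 3*s**2/2 + 1; substituting u = h(s) collapses the integral.
Check: d/ds[sqrt(2)*sqrt(3*s**2 + 2)/6] = sqrt(2)*s/(2*sqrt(3*s**2 + 2)) = f(s).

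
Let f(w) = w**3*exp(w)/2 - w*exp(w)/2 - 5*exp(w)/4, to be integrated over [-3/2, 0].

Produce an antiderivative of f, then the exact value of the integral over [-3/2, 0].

Antiderivative: F(w) = (2*w**3 - 6*w**2 + 10*w - 15)*exp(w)/4; value = -15/4 + 201*exp(-3/2)/16

Recognize the product-rule pattern: f = u'v + uv' with u = w**3/2 - 3*w**2/2 + 5*w/2 - 15/4, v = exp(w), so integration by parts undoes it.
F(w) = (2*w**3 - 6*w**2 + 10*w - 15)*exp(w)/4 is an antiderivative of f.
Check: d/dw[(2*w**3 - 6*w**2 + 10*w - 15)*exp(w)/4] = w**3*exp(w)/2 - w*exp(w)/2 - 5*exp(w)/4 = f(w).
F(0) = -15/4; F(-3/2) = -201*exp(-3/2)/16.
Integral = F(0) - F(-3/2) = -15/4 + 201*exp(-3/2)/16.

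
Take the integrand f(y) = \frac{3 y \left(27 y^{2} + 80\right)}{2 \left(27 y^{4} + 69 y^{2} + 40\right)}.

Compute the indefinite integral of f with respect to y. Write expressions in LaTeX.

An antiderivative F(y) passes only if d/dy[F] lands on f(y) exactly.
Check: d/dy[- \frac{- 8 \log{\left(\frac{3 y^{2}}{2} + \frac{4}{3} \right)} + 5 \log{\left(3 y^{2} + 5 \right)}}{4}] = \frac{81 y^{3} + 240 y}{54 y^{4} + 138 y^{2} + 80}, which equals f(y).

F(y) = - \frac{- 8 \log{\left(\frac{3 y^{2}}{2} + \frac{4}{3} \right)} + 5 \log{\left(3 y^{2} + 5 \right)}}{4} + C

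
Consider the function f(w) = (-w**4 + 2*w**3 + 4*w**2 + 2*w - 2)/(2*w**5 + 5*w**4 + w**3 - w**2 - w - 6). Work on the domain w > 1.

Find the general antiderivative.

F(w) = (130*log(w - 1) + 750*log(w + 3/2) - 1144*log(w + 2) - 63*log(w**2 + 1) + 462*atan(w))/780 + C

Factor the denominator ((w - 1)*(w + 2)*(2*w + 3)*(w**2 + 1)) and decompose: f = -7*(3*w - 11)/(130*(w**2 + 1)) + 25/(13*(2*w + 3)) - 22/(15*(w + 2)) + 1/(6*(w - 1)); each piece integrates to a log, atan, or power term.
Check: d/dw[(130*log(w - 1) + 750*log(w + 3/2) - 1144*log(w + 2) - 63*log(w**2 + 1) + 462*atan(w))/780] = (-w**4 + 2*w**3 + 4*w**2 + 2*w - 2)/(2*w**5 + 5*w**4 + w**3 - w**2 - w - 6) = f(w).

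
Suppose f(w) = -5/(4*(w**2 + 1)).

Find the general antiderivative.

A first test for any F(w): its w-derivative must equal f(w) identically.
Check: d/dw[-5*atan(w)/4] = -5/(4*w**2 + 4), which equals f(w).

F(w) = -5*atan(w)/4 + C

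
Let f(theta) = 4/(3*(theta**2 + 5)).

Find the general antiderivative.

Whatever form F(theta) takes, F'(theta) = f(theta) is non-negotiable.
Check: d/dtheta[4*sqrt(5)*atan(sqrt(5)*theta/5)/15] = 4/(3*theta**2 + 15), which equals f(theta).

F(theta) = 4*sqrt(5)*atan(sqrt(5)*theta/5)/15 + C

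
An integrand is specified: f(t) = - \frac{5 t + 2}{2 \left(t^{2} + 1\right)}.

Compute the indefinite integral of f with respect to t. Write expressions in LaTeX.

F(t) = - \frac{5 \log{\left(t^{2} + 1 \right)}}{4} - \operatorname{atan}{\left(t \right)} + C

Check any antiderivative F(t) by computing F'(t) and comparing it with f(t).
Check: d/dt[- \frac{5 \log{\left(t^{2} + 1 \right)}}{4} - \operatorname{atan}{\left(t \right)}] = \frac{- 5 t - 2}{2 t^{2} + 2}, which equals f(t).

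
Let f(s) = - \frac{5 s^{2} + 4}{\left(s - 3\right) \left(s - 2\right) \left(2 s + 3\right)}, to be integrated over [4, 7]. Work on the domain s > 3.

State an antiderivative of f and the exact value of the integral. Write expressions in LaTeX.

The denominator factors as \left(s - 3\right) \left(s - 2\right) \left(2 s + 3\right); partial fractions split f into directly integrable pieces: - \frac{61}{63 \left(2 s + 3\right)} + \frac{24}{7 \left(s - 2\right)} - \frac{49}{9 \left(s - 3\right)}.
F(s) = - \frac{49 \log{\left(s - 3 \right)}}{9} + \frac{24 \log{\left(s - 2 \right)}}{7} - \frac{61 \log{\left(s + \frac{3}{2} \right)}}{126} is an antiderivative of f.
Check: d/ds[- \frac{49 \log{\left(s - 3 \right)}}{9} + \frac{24 \log{\left(s - 2 \right)}}{7} - \frac{61 \log{\left(s + \frac{3}{2} \right)}}{126}] = \frac{- 5 s^{2} - 4}{2 s^{3} - 7 s^{2} - 3 s + 18}, which equals f(s).
F(7) = - \frac{49 \log{\left(4 \right)}}{9} - \frac{61 \log{\left(\frac{17}{2} \right)}}{126} + \frac{24 \log{\left(5 \right)}}{7}; F(4) = - \frac{61 \log{\left(\frac{11}{2} \right)}}{126} + \frac{24 \log{\left(2 \right)}}{7}.
Integral = F(7) - F(4) = - \frac{49 \log{\left(4 \right)}}{9} - \frac{24 \log{\left(2 \right)}}{7} - \frac{61 \log{\left(\frac{17}{2} \right)}}{126} + \frac{61 \log{\left(\frac{11}{2} \right)}}{126} + \frac{24 \log{\left(5 \right)}}{7}.

Antiderivative: F(s) = - \frac{49 \log{\left(s - 3 \right)}}{9} + \frac{24 \log{\left(s - 2 \right)}}{7} - \frac{61 \log{\left(s + \frac{3}{2} \right)}}{126}; value = - \frac{49 \log{\left(4 \right)}}{9} - \frac{24 \log{\left(2 \right)}}{7} - \frac{61 \log{\left(\frac{17}{2} \right)}}{126} + \frac{61 \log{\left(\frac{11}{2} \right)}}{126} + \frac{24 \log{\left(5 \right)}}{7}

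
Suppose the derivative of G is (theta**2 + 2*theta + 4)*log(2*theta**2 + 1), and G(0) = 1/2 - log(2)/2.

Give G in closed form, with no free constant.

Check a candidate G(theta) by differentiating: d/dtheta[G] must match the given G'(theta).
A general antiderivative is -2*theta**3/9 - theta**2 - 23*theta/3 + (theta**3/3 + theta**2 + 4*theta)*log(2*theta**2 + 1) + log(theta**2 + 1/2)/2 + 23*sqrt(2)*atan(sqrt(2)*theta)/6 + C.
The condition gives C = 1/2 - log(2)/2 - (-log(2)/2) = 1/2.
So G(theta) = theta**3*log(2*theta**2 + 1)/3 - 2*theta**3/9 + theta**2*log(2*theta**2 + 1) - theta**2 + 4*theta*log(2*theta**2 + 1) - 23*theta/3 + log(theta**2 + 1/2)/2 + 23*sqrt(2)*atan(sqrt(2)*theta)/6 + 1/2.
Check: d/dtheta[theta**3*log(2*theta**2 + 1)/3 - 2*theta**3/9 + theta**2*log(2*theta**2 + 1) - theta**2 + 4*theta*log(2*theta**2 + 1) - 23*theta/3 + log(theta**2 + 1/2)/2 + 23*sqrt(2)*atan(sqrt(2)*theta)/6 + 1/2] = theta**2*log(2*theta**2 + 1) + 2*theta*log(2*theta**2 + 1) + 4*log(2*theta**2 + 1), which equals G'(theta).

G(theta) = theta**3*log(2*theta**2 + 1)/3 - 2*theta**3/9 + theta**2*log(2*theta**2 + 1) - theta**2 + 4*theta*log(2*theta**2 + 1) - 23*theta/3 + log(theta**2 + 1/2)/2 + 23*sqrt(2)*atan(sqrt(2)*theta)/6 + 1/2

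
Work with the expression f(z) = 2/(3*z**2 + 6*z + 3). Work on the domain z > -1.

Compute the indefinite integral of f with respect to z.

Recover f(z) by differentiating a candidate F(z); any mismatch rules it out.
Check: d/dz[-2/(3*(z + 1))] = 2/(3*z**2 + 6*z + 3) = f(z).

F(z) = -2/(3*(z + 1)) + C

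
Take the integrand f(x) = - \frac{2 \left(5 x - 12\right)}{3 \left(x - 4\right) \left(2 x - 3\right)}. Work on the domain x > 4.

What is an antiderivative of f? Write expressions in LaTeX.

Factor the denominator (3 \left(x - 4\right) \left(2 x - 3\right)) and decompose: f = - \frac{6}{5 \left(2 x - 3\right)} - \frac{16}{15 \left(x - 4\right)}; each piece integrates to a log, atan, or power term.
Check: d/dx[- \frac{16 \log{\left(x - 4 \right)}}{15} - \frac{3 \log{\left(x - \frac{3}{2} \right)}}{5}] = \frac{24 - 10 x}{6 x^{2} - 33 x + 36}, which equals f(x).

An antiderivative is F(x) = - \frac{16 \log{\left(x - 4 \right)}}{15} - \frac{3 \log{\left(x - \frac{3}{2} \right)}}{5}.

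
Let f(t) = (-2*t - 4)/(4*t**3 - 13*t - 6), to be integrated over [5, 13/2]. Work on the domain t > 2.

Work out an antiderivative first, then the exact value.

The denominator factors as (t - 2)*(2*t + 1)*(2*t + 3); partial fractions split f into directly integrable pieces: -1/(7*(2*t + 3)) + 3/(5*(2*t + 1)) - 8/(35*(t - 2)).
F(t) = -8*log(t - 2)/35 + 3*log(t + 1/2)/10 - log(t + 3/2)/14 is an antiderivative of f.
Check: d/dt[-8*log(t - 2)/35 + 3*log(t + 1/2)/10 - log(t + 3/2)/14] = (-2*t - 4)/(4*t**3 - 13*t - 6) = f(t).
F(13/2) = -8*log(9/2)/35 - log(8)/14 + 3*log(7)/10; F(5) = -8*log(3)/35 - log(13/2)/14 + 3*log(11/2)/10.
Integral = F(13/2) - F(5) = -3*log(11/2)/10 - 8*log(9/2)/35 - log(8)/14 + log(13/2)/14 + 8*log(3)/35 + 3*log(7)/10.

Antiderivative: F(t) = -8*log(t - 2)/35 + 3*log(t + 1/2)/10 - log(t + 3/2)/14; value = -3*log(11/2)/10 - 8*log(9/2)/35 - log(8)/14 + log(13/2)/14 + 8*log(3)/35 + 3*log(7)/10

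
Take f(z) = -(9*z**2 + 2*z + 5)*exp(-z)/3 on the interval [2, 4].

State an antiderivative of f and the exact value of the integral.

Antiderivative: F(z) = (9*z**2 + 20*z + 25)*exp(-z)/3; value = -101*exp(-2)/3 + 83*exp(-4)

Recognize the product-rule pattern: f = u'v + uv' with u = 3*z**2 + 20*z/3 + 25/3, v = exp(-z), so integration by parts undoes it.
F(z) = (9*z**2 + 20*z + 25)*exp(-z)/3 is an antiderivative of f.
Check: d/dz[(9*z**2 + 20*z + 25)*exp(-z)/3] = (-9*z**2 - 2*z - 5)*exp(-z)/3, which equals f(z).
F(4) = 83*exp(-4); F(2) = 101*exp(-2)/3.
Integral = F(4) - F(2) = -101*exp(-2)/3 + 83*exp(-4).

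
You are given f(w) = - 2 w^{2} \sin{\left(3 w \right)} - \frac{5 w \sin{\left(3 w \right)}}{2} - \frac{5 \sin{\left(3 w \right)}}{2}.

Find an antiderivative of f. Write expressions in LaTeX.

The integrand splits into summands that can be handled one at a time.
Check: d/dw[\frac{2 w^{2} \cos{\left(3 w \right)}}{3} - \frac{4 w \sin{\left(3 w \right)}}{9} + \frac{5 w \cos{\left(3 w \right)}}{6} - \frac{5 \sin{\left(3 w \right)}}{18} + \frac{37 \cos{\left(3 w \right)}}{54}] = - 2 w^{2} \sin{\left(3 w \right)} - \frac{5 w \sin{\left(3 w \right)}}{2} - \frac{5 \sin{\left(3 w \right)}}{2} = f(w).

An antiderivative is F(w) = \frac{2 w^{2} \cos{\left(3 w \right)}}{3} - \frac{4 w \sin{\left(3 w \right)}}{9} + \frac{5 w \cos{\left(3 w \right)}}{6} - \frac{5 \sin{\left(3 w \right)}}{18} + \frac{37 \cos{\left(3 w \right)}}{54}.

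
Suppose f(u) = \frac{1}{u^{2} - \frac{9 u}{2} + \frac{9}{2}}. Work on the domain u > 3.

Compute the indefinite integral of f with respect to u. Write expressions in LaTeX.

Factor the denominator (\left(u - 3\right) \left(2 u - 3\right)) and decompose: f = - \frac{4}{3 \left(2 u - 3\right)} + \frac{2}{3 \left(u - 3\right)}; each piece integrates to a log, atan, or power term.
Check: d/du[\frac{2 \left(\log{\left(u - 3 \right)} - \log{\left(u - \frac{3}{2} \right)}\right)}{3}] = \frac{2}{2 u^{2} - 9 u + 9}, which equals f(u).

F(u) = \frac{2 \left(\log{\left(u - 3 \right)} - \log{\left(u - \frac{3}{2} \right)}\right)}{3} + C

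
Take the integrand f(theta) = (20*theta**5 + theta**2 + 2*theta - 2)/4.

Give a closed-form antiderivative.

An antiderivative is F(theta) = theta*(10*theta**5 + theta**2 + 3*theta - 6)/12.

A first test for any F(theta): its theta-derivative must equal f(theta) identically.
Check: d/dtheta[theta*(10*theta**5 + theta**2 + 3*theta - 6)/12] = 5*theta**5 + theta**2/4 + theta/2 - 1/2, which equals f(theta).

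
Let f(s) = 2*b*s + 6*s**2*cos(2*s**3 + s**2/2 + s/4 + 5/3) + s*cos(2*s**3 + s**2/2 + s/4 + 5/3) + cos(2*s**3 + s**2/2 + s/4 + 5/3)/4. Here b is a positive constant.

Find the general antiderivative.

F(s) = b*s**2 + sin(2*s**3 + s**2/2 + s/4 + 5/3) + C

The integrand splits into summands that can be handled one at a time.
Check: d/ds[b*s**2 + sin(2*s**3 + s**2/2 + s/4 + 5/3)] = 2*b*s + 6*s**2*cos(2*s**3 + s**2/2 + s/4 + 5/3) + s*cos(2*s**3 + s**2/2 + s/4 + 5/3) + cos(2*s**3 + s**2/2 + s/4 + 5/3)/4 = f(s).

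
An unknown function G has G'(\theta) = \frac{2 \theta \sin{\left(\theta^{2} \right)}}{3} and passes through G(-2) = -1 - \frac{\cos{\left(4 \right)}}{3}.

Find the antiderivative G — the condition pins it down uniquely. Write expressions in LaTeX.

Any candidate G(\theta) must reproduce the stated G'(\theta) exactly.
A general antiderivative is - \frac{\cos{\left(\theta^{2} \right)}}{3} + C.
The condition gives C = -1 - \frac{\cos{\left(4 \right)}}{3} - (- \frac{\cos{\left(4 \right)}}{3}) = -1.
So G(\theta) = - \frac{\cos{\left(\theta^{2} \right)} + 3}{3}.
Check: d/d\theta[- \frac{\cos{\left(\theta^{2} \right)} + 3}{3}] = \frac{2 \theta \sin{\left(\theta^{2} \right)}}{3} = G'(\theta).

G(\theta) = - \frac{\cos{\left(\theta^{2} \right)} + 3}{3}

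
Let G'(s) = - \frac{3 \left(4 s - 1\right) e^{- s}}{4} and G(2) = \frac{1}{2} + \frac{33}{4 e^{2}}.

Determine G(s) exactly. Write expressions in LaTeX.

G(s) = \frac{\left(12 s + 2 e^{s} + 9\right) e^{- s}}{4}

G'(s) has the shape u'v + uv' for u = 3 s + \frac{9}{4} and v = e^{- s} — it is the derivative of the product u*v.
A general antiderivative is \frac{\left(12 s + 9\right) e^{- s}}{4} + C.
The condition gives C = \frac{1}{2} + \frac{33}{4 e^{2}} - (\frac{33}{4 e^{2}}) = \frac{1}{2}.
So G(s) = \frac{\left(12 s + 2 e^{s} + 9\right) e^{- s}}{4}.
Check: d/ds[\frac{\left(12 s + 2 e^{s} + 9\right) e^{- s}}{4}] = \frac{\left(3 - 12 s\right) e^{- s}}{4}, which equals G'(s).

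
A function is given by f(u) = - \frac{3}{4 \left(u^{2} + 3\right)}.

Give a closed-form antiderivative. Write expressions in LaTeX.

Differentiate the proposed F(u) back; it has to land on f(u) exactly.
Check: d/du[- \frac{\sqrt{3} \operatorname{atan}{\left(\frac{\sqrt{3} u}{3} \right)}}{4}] = - \frac{3}{4 u^{2} + 12}, which equals f(u).

An antiderivative is F(u) = - \frac{\sqrt{3} \operatorname{atan}{\left(\frac{\sqrt{3} u}{3} \right)}}{4}.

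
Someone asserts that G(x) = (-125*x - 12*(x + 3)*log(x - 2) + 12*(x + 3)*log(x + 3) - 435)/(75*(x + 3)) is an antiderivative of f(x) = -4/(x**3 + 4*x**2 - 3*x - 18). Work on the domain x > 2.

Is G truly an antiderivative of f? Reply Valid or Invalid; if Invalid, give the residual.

Valid: G'(x) = f(x).

d/dx[G] = -4/(x**3 + 4*x**2 - 3*x - 18)
This equals f(x) exactly, so the claim holds.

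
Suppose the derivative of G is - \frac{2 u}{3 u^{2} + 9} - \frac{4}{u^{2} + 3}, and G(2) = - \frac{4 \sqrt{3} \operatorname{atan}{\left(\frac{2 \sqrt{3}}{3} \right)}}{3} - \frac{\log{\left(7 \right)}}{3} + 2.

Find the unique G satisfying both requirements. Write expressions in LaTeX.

G(u) = - \frac{\log{\left(u^{2} + 3 \right)}}{3} - \frac{4 \sqrt{3} \operatorname{atan}{\left(\frac{\sqrt{3} u}{3} \right)}}{3} + 2

Integrate term by term and add the pieces.
A general antiderivative is - \frac{\log{\left(u^{2} + 3 \right)}}{3} - \frac{4 \sqrt{3} \operatorname{atan}{\left(\frac{\sqrt{3} u}{3} \right)}}{3} + C.
The condition gives C = - \frac{4 \sqrt{3} \operatorname{atan}{\left(\frac{2 \sqrt{3}}{3} \right)}}{3} - \frac{\log{\left(7 \right)}}{3} + 2 - (- \frac{4 \sqrt{3} \operatorname{atan}{\left(\frac{2 \sqrt{3}}{3} \right)}}{3} - \frac{\log{\left(7 \right)}}{3}) = 2.
So G(u) = - \frac{\log{\left(u^{2} + 3 \right)}}{3} - \frac{4 \sqrt{3} \operatorname{atan}{\left(\frac{\sqrt{3} u}{3} \right)}}{3} + 2.
Check: d/du[- \frac{\log{\left(u^{2} + 3 \right)}}{3} - \frac{4 \sqrt{3} \operatorname{atan}{\left(\frac{\sqrt{3} u}{3} \right)}}{3} + 2] = \frac{- 2 u - 12}{3 u^{2} + 9}, which equals G'(u).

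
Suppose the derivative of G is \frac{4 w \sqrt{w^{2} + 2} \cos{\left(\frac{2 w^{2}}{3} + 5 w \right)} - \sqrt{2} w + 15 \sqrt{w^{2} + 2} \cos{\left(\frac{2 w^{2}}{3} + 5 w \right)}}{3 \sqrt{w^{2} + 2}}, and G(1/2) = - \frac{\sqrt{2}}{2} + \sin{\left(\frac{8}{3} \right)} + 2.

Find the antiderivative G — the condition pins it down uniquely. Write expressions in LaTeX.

For G(w) to be correct, d/dw[G] must agree with the stated G'(w) identically.
A general antiderivative is - \frac{2 \sqrt{\frac{w^{2}}{2} + 1}}{3} + \sin{\left(\frac{2 w^{2}}{3} + 5 w \right)} + C.
The condition gives C = - \frac{\sqrt{2}}{2} + \sin{\left(\frac{8}{3} \right)} + 2 - (- \frac{\sqrt{2}}{2} + \sin{\left(\frac{8}{3} \right)}) = 2.
So G(w) = - \frac{2 \sqrt{\frac{w^{2}}{2} + 1}}{3} + \sin{\left(\frac{2 w^{2}}{3} + 5 w \right)} + 2.
Check: d/dw[- \frac{2 \sqrt{\frac{w^{2}}{2} + 1}}{3} + \sin{\left(\frac{2 w^{2}}{3} + 5 w \right)} + 2] = \frac{4 w \sqrt{w^{2} + 2} \cos{\left(\frac{2 w^{2}}{3} + 5 w \right)} - \sqrt{2} w + 15 \sqrt{w^{2} + 2} \cos{\left(\frac{2 w^{2}}{3} + 5 w \right)}}{3 \sqrt{w^{2} + 2}} = G'(w).

G(w) = - \frac{2 \sqrt{\frac{w^{2}}{2} + 1}}{3} + \sin{\left(\frac{2 w^{2}}{3} + 5 w \right)} + 2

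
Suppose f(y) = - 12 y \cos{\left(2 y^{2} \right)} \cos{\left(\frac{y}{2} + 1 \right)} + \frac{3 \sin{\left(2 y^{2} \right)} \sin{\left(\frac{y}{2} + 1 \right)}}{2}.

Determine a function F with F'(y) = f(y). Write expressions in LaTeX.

f has the shape u'v + uv' for u = - 3 \cos{\left(\frac{y}{2} + 1 \right)} and v = \sin{\left(2 y^{2} \right)} — it is the derivative of the product u*v.
Check: d/dy[- 3 \sin{\left(2 y^{2} \right)} \cos{\left(\frac{y}{2} + 1 \right)}] = - 12 y \cos{\left(2 y^{2} \right)} \cos{\left(\frac{y}{2} + 1 \right)} + \frac{3 \sin{\left(2 y^{2} \right)} \sin{\left(\frac{y}{2} + 1 \right)}}{2} = f(y).

An antiderivative is F(y) = - 3 \sin{\left(2 y^{2} \right)} \cos{\left(\frac{y}{2} + 1 \right)}.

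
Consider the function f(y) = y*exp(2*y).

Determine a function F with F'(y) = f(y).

Recognize the product-rule pattern: f = u'v + uv' with u = y/2 - 1/4, v = exp(2*y), so integration by parts undoes it.
Check: d/dy[(2*y - 1)*exp(2*y)/4] = y*exp(2*y) = f(y).

An antiderivative is F(y) = (2*y - 1)*exp(2*y)/4.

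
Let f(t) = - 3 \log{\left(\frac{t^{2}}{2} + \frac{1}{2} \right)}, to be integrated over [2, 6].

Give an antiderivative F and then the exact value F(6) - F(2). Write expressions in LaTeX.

For F(t) to be correct the identity F'(t) - f(t) = 0 must hold.
F(t) = - 3 t \log{\left(\frac{t^{2}}{2} + \frac{1}{2} \right)} + 6 t - 6 \operatorname{atan}{\left(t \right)} is an antiderivative of f.
Check: d/dt[- 3 t \log{\left(\frac{t^{2}}{2} + \frac{1}{2} \right)} + 6 t - 6 \operatorname{atan}{\left(t \right)}] = - 3 \log{\left(t^{2} + 1 \right)} + 3 \log{\left(2 \right)}, which equals f(t).
F(6) = - 18 \log{\left(\frac{37}{2} \right)} - 6 \operatorname{atan}{\left(6 \right)} + 36; F(2) = - 6 \operatorname{atan}{\left(2 \right)} - 6 \log{\left(\frac{5}{2} \right)} + 12.
Integral = F(6) - F(2) = - 18 \log{\left(\frac{37}{2} \right)} - 6 \operatorname{atan}{\left(6 \right)} + 6 \log{\left(\frac{5}{2} \right)} + 6 \operatorname{atan}{\left(2 \right)} + 24.

Antiderivative: F(t) = - 3 t \log{\left(\frac{t^{2}}{2} + \frac{1}{2} \right)} + 6 t - 6 \operatorname{atan}{\left(t \right)}; value = - 18 \log{\left(\frac{37}{2} \right)} - 6 \operatorname{atan}{\left(6 \right)} + 6 \log{\left(\frac{5}{2} \right)} + 6 \operatorname{atan}{\left(2 \right)} + 24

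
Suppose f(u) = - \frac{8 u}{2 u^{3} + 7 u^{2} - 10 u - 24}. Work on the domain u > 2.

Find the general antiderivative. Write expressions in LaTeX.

F(u) = \frac{8 \left(- 5 \log{\left(u - 2 \right)} - 9 \log{\left(u + \frac{3}{2} \right)} + 14 \log{\left(u + 4 \right)}\right)}{105} + C

The denominator factors as \left(u - 2\right) \left(u + 4\right) \left(2 u + 3\right); partial fractions split f into directly integrable pieces: - \frac{48}{35 \left(2 u + 3\right)} + \frac{16}{15 \left(u + 4\right)} - \frac{8}{21 \left(u - 2\right)}.
Check: d/du[\frac{8 \left(- 5 \log{\left(u - 2 \right)} - 9 \log{\left(u + \frac{3}{2} \right)} + 14 \log{\left(u + 4 \right)}\right)}{105}] = - \frac{8 u}{2 u^{3} + 7 u^{2} - 10 u - 24} = f(u).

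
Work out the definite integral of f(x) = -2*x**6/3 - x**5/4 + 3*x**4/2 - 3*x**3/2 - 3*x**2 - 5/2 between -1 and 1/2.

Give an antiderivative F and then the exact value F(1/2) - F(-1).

Integrate term by term and add the pieces.
F(x) = -2*x**7/21 - x**6/24 + 3*x**5/10 - 3*x**4/8 - x**3 - 5*x/2 is an antiderivative of f.
Check: d/dx[-2*x**7/21 - x**6/24 + 3*x**5/10 - 3*x**4/8 - x**3 - 5*x/2] = -2*x**6/3 - x**5/4 + 3*x**4/2 - 3*x**3/2 - 3*x**2 - 5/2 = f(x).
F(1/2) = -24917/17920; F(-1) = 403/140.
Integral = F(1/2) - F(-1) = -76501/17920.

Antiderivative: F(x) = -2*x**7/21 - x**6/24 + 3*x**5/10 - 3*x**4/8 - x**3 - 5*x/2; value = -76501/17920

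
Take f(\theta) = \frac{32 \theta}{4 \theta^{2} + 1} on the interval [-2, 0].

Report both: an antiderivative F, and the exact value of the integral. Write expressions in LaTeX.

The substitution u = 2 \theta^{2} + \frac{1}{2} works: f is exactly (dF/du)*(du/d\theta) for that inner function.
F(\theta) = 4 \log{\left(2 \theta^{2} + \frac{1}{2} \right)} is an antiderivative of f.
Check: d/d\theta[4 \log{\left(2 \theta^{2} + \frac{1}{2} \right)}] = \frac{32 \theta}{4 \theta^{2} + 1} = f(\theta).
F(0) = - 4 \log{\left(2 \right)}; F(-2) = 4 \log{\left(\frac{17}{2} \right)}.
Integral = F(0) - F(-2) = - 4 \log{\left(\frac{17}{2} \right)} - 4 \log{\left(2 \right)}.

Antiderivative: F(\theta) = 4 \log{\left(2 \theta^{2} + \frac{1}{2} \right)}; value = - 4 \log{\left(\frac{17}{2} \right)} - 4 \log{\left(2 \right)}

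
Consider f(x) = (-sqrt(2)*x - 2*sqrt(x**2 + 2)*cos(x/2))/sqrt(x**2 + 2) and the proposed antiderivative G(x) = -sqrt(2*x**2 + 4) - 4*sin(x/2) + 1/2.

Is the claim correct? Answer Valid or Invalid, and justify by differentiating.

Valid: G'(x) = f(x).

d/dx[G] = (-sqrt(2)*x - 2*sqrt(x**2 + 2)*cos(x/2))/sqrt(x**2 + 2)
This equals f(x) exactly, so the claim holds.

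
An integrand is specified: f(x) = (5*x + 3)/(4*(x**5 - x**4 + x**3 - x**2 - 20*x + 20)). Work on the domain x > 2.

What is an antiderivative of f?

An antiderivative is F(x) = (195*log(x - 2) - 240*log(x - 1) - 35*log(x + 2) + 40*log(x**2 + 5) - 44*sqrt(5)*atan(sqrt(5)*x/5))/2160.

The denominator factors as 4*(x - 2)*(x - 1)*(x + 2)*(x**2 + 5); partial fractions split f into directly integrable pieces: (4*x - 11)/(108*(x**2 + 5)) - 7/(432*(x + 2)) - 1/(9*(x - 1)) + 13/(144*(x - 2)).
Check: d/dx[(195*log(x - 2) - 240*log(x - 1) - 35*log(x + 2) + 40*log(x**2 + 5) - 44*sqrt(5)*atan(sqrt(5)*x/5))/2160] = (5*x + 3)/(4*x**5 - 4*x**4 + 4*x**3 - 4*x**2 - 80*x + 80), which equals f(x).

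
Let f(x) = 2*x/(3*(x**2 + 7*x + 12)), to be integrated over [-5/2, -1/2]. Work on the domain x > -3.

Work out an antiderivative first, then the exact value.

Antiderivative: F(x) = -2*(3*log(x + 3) - 4*log(x + 4))/3; value = -2*log(5/2) - 2*log(2) - 8*log(3/2)/3 + 8*log(7/2)/3

The denominator factors as 3*(x + 3)*(x + 4); partial fractions split f into directly integrable pieces: 8/(3*(x + 4)) - 2/(x + 3).
F(x) = -2*(3*log(x + 3) - 4*log(x + 4))/3 is an antiderivative of f.
Check: d/dx[-2*(3*log(x + 3) - 4*log(x + 4))/3] = 2*x/(3*x**2 + 21*x + 36), which equals f(x).
F(-1/2) = -2*log(5/2) + 8*log(7/2)/3; F(-5/2) = 8*log(3/2)/3 + 2*log(2).
Integral = F(-1/2) - F(-5/2) = -2*log(5/2) - 2*log(2) - 8*log(3/2)/3 + 8*log(7/2)/3.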